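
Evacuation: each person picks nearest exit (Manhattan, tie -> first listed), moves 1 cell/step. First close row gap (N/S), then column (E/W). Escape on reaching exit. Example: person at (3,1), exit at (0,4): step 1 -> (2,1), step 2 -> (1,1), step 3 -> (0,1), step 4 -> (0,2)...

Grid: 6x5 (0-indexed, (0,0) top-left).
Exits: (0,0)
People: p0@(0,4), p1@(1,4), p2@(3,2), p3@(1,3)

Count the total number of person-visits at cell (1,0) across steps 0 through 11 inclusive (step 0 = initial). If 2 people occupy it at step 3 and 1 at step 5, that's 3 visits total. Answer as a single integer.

Answer: 0

Derivation:
Step 0: p0@(0,4) p1@(1,4) p2@(3,2) p3@(1,3) -> at (1,0): 0 [-], cum=0
Step 1: p0@(0,3) p1@(0,4) p2@(2,2) p3@(0,3) -> at (1,0): 0 [-], cum=0
Step 2: p0@(0,2) p1@(0,3) p2@(1,2) p3@(0,2) -> at (1,0): 0 [-], cum=0
Step 3: p0@(0,1) p1@(0,2) p2@(0,2) p3@(0,1) -> at (1,0): 0 [-], cum=0
Step 4: p0@ESC p1@(0,1) p2@(0,1) p3@ESC -> at (1,0): 0 [-], cum=0
Step 5: p0@ESC p1@ESC p2@ESC p3@ESC -> at (1,0): 0 [-], cum=0
Total visits = 0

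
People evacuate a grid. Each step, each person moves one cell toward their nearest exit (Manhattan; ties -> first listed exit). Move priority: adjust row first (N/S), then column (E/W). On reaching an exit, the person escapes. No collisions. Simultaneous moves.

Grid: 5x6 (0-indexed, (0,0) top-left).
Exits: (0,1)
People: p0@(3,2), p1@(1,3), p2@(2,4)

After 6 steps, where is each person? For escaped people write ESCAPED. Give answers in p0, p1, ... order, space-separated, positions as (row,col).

Step 1: p0:(3,2)->(2,2) | p1:(1,3)->(0,3) | p2:(2,4)->(1,4)
Step 2: p0:(2,2)->(1,2) | p1:(0,3)->(0,2) | p2:(1,4)->(0,4)
Step 3: p0:(1,2)->(0,2) | p1:(0,2)->(0,1)->EXIT | p2:(0,4)->(0,3)
Step 4: p0:(0,2)->(0,1)->EXIT | p1:escaped | p2:(0,3)->(0,2)
Step 5: p0:escaped | p1:escaped | p2:(0,2)->(0,1)->EXIT

ESCAPED ESCAPED ESCAPED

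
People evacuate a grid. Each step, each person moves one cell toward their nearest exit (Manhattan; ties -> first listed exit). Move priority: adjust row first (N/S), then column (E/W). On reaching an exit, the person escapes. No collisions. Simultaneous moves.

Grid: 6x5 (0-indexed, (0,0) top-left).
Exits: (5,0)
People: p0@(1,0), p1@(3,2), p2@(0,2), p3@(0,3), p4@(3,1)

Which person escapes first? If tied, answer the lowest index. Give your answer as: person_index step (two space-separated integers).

Answer: 4 3

Derivation:
Step 1: p0:(1,0)->(2,0) | p1:(3,2)->(4,2) | p2:(0,2)->(1,2) | p3:(0,3)->(1,3) | p4:(3,1)->(4,1)
Step 2: p0:(2,0)->(3,0) | p1:(4,2)->(5,2) | p2:(1,2)->(2,2) | p3:(1,3)->(2,3) | p4:(4,1)->(5,1)
Step 3: p0:(3,0)->(4,0) | p1:(5,2)->(5,1) | p2:(2,2)->(3,2) | p3:(2,3)->(3,3) | p4:(5,1)->(5,0)->EXIT
Step 4: p0:(4,0)->(5,0)->EXIT | p1:(5,1)->(5,0)->EXIT | p2:(3,2)->(4,2) | p3:(3,3)->(4,3) | p4:escaped
Step 5: p0:escaped | p1:escaped | p2:(4,2)->(5,2) | p3:(4,3)->(5,3) | p4:escaped
Step 6: p0:escaped | p1:escaped | p2:(5,2)->(5,1) | p3:(5,3)->(5,2) | p4:escaped
Step 7: p0:escaped | p1:escaped | p2:(5,1)->(5,0)->EXIT | p3:(5,2)->(5,1) | p4:escaped
Step 8: p0:escaped | p1:escaped | p2:escaped | p3:(5,1)->(5,0)->EXIT | p4:escaped
Exit steps: [4, 4, 7, 8, 3]
First to escape: p4 at step 3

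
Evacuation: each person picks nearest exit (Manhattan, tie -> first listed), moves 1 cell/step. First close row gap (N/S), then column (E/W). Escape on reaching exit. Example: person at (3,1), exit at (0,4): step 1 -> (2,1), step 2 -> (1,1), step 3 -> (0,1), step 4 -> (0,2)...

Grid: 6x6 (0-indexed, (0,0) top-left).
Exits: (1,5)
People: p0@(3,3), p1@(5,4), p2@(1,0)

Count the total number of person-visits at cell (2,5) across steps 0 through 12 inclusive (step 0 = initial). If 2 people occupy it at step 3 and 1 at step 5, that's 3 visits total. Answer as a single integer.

Step 0: p0@(3,3) p1@(5,4) p2@(1,0) -> at (2,5): 0 [-], cum=0
Step 1: p0@(2,3) p1@(4,4) p2@(1,1) -> at (2,5): 0 [-], cum=0
Step 2: p0@(1,3) p1@(3,4) p2@(1,2) -> at (2,5): 0 [-], cum=0
Step 3: p0@(1,4) p1@(2,4) p2@(1,3) -> at (2,5): 0 [-], cum=0
Step 4: p0@ESC p1@(1,4) p2@(1,4) -> at (2,5): 0 [-], cum=0
Step 5: p0@ESC p1@ESC p2@ESC -> at (2,5): 0 [-], cum=0
Total visits = 0

Answer: 0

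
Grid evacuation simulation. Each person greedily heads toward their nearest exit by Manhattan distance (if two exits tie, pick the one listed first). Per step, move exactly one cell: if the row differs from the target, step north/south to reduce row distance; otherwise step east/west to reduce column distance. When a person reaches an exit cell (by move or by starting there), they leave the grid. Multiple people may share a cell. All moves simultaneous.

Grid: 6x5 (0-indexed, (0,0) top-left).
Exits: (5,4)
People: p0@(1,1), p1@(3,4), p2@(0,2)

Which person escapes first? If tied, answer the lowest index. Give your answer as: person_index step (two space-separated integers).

Answer: 1 2

Derivation:
Step 1: p0:(1,1)->(2,1) | p1:(3,4)->(4,4) | p2:(0,2)->(1,2)
Step 2: p0:(2,1)->(3,1) | p1:(4,4)->(5,4)->EXIT | p2:(1,2)->(2,2)
Step 3: p0:(3,1)->(4,1) | p1:escaped | p2:(2,2)->(3,2)
Step 4: p0:(4,1)->(5,1) | p1:escaped | p2:(3,2)->(4,2)
Step 5: p0:(5,1)->(5,2) | p1:escaped | p2:(4,2)->(5,2)
Step 6: p0:(5,2)->(5,3) | p1:escaped | p2:(5,2)->(5,3)
Step 7: p0:(5,3)->(5,4)->EXIT | p1:escaped | p2:(5,3)->(5,4)->EXIT
Exit steps: [7, 2, 7]
First to escape: p1 at step 2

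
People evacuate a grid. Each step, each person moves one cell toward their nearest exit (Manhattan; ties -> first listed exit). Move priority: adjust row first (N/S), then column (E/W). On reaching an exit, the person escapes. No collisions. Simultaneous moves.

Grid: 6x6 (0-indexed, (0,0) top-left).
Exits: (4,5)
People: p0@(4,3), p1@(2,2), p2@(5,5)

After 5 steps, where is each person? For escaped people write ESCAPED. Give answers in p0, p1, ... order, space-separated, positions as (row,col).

Step 1: p0:(4,3)->(4,4) | p1:(2,2)->(3,2) | p2:(5,5)->(4,5)->EXIT
Step 2: p0:(4,4)->(4,5)->EXIT | p1:(3,2)->(4,2) | p2:escaped
Step 3: p0:escaped | p1:(4,2)->(4,3) | p2:escaped
Step 4: p0:escaped | p1:(4,3)->(4,4) | p2:escaped
Step 5: p0:escaped | p1:(4,4)->(4,5)->EXIT | p2:escaped

ESCAPED ESCAPED ESCAPED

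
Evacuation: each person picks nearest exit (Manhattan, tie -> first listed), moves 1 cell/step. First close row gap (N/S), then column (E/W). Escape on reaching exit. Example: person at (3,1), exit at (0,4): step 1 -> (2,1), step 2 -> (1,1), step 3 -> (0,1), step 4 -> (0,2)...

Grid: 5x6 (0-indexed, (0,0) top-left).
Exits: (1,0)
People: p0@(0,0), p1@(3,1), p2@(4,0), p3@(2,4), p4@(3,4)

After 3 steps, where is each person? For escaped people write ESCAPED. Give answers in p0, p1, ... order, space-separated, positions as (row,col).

Step 1: p0:(0,0)->(1,0)->EXIT | p1:(3,1)->(2,1) | p2:(4,0)->(3,0) | p3:(2,4)->(1,4) | p4:(3,4)->(2,4)
Step 2: p0:escaped | p1:(2,1)->(1,1) | p2:(3,0)->(2,0) | p3:(1,4)->(1,3) | p4:(2,4)->(1,4)
Step 3: p0:escaped | p1:(1,1)->(1,0)->EXIT | p2:(2,0)->(1,0)->EXIT | p3:(1,3)->(1,2) | p4:(1,4)->(1,3)

ESCAPED ESCAPED ESCAPED (1,2) (1,3)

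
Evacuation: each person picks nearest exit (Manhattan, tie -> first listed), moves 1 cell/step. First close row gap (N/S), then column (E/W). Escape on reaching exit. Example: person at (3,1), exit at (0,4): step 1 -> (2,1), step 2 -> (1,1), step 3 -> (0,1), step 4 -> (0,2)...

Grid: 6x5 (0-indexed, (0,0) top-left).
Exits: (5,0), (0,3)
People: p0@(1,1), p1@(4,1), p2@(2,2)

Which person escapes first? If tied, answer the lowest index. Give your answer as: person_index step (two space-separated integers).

Step 1: p0:(1,1)->(0,1) | p1:(4,1)->(5,1) | p2:(2,2)->(1,2)
Step 2: p0:(0,1)->(0,2) | p1:(5,1)->(5,0)->EXIT | p2:(1,2)->(0,2)
Step 3: p0:(0,2)->(0,3)->EXIT | p1:escaped | p2:(0,2)->(0,3)->EXIT
Exit steps: [3, 2, 3]
First to escape: p1 at step 2

Answer: 1 2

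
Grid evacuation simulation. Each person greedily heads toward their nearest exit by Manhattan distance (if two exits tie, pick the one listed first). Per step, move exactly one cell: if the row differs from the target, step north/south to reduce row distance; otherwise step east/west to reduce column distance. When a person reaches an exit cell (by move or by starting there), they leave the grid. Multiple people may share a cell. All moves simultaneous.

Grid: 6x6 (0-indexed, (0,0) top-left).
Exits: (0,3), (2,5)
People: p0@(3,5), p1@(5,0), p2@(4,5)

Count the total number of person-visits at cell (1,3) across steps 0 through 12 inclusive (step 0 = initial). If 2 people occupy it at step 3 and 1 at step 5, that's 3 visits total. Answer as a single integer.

Answer: 0

Derivation:
Step 0: p0@(3,5) p1@(5,0) p2@(4,5) -> at (1,3): 0 [-], cum=0
Step 1: p0@ESC p1@(4,0) p2@(3,5) -> at (1,3): 0 [-], cum=0
Step 2: p0@ESC p1@(3,0) p2@ESC -> at (1,3): 0 [-], cum=0
Step 3: p0@ESC p1@(2,0) p2@ESC -> at (1,3): 0 [-], cum=0
Step 4: p0@ESC p1@(1,0) p2@ESC -> at (1,3): 0 [-], cum=0
Step 5: p0@ESC p1@(0,0) p2@ESC -> at (1,3): 0 [-], cum=0
Step 6: p0@ESC p1@(0,1) p2@ESC -> at (1,3): 0 [-], cum=0
Step 7: p0@ESC p1@(0,2) p2@ESC -> at (1,3): 0 [-], cum=0
Step 8: p0@ESC p1@ESC p2@ESC -> at (1,3): 0 [-], cum=0
Total visits = 0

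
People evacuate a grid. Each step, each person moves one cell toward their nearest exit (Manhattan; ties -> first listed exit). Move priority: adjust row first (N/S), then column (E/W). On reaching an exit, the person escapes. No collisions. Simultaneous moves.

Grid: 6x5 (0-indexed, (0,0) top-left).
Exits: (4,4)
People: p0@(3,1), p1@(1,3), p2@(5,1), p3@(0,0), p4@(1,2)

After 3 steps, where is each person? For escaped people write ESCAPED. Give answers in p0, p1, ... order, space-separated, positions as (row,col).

Step 1: p0:(3,1)->(4,1) | p1:(1,3)->(2,3) | p2:(5,1)->(4,1) | p3:(0,0)->(1,0) | p4:(1,2)->(2,2)
Step 2: p0:(4,1)->(4,2) | p1:(2,3)->(3,3) | p2:(4,1)->(4,2) | p3:(1,0)->(2,0) | p4:(2,2)->(3,2)
Step 3: p0:(4,2)->(4,3) | p1:(3,3)->(4,3) | p2:(4,2)->(4,3) | p3:(2,0)->(3,0) | p4:(3,2)->(4,2)

(4,3) (4,3) (4,3) (3,0) (4,2)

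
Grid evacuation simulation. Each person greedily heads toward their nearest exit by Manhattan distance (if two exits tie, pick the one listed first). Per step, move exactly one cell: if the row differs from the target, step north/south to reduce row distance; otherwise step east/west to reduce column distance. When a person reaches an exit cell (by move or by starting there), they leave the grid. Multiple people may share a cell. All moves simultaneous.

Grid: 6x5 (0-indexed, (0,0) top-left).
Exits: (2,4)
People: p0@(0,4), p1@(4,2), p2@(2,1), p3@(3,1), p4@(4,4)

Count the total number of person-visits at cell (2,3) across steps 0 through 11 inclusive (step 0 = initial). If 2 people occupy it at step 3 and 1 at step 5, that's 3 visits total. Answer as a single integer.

Answer: 3

Derivation:
Step 0: p0@(0,4) p1@(4,2) p2@(2,1) p3@(3,1) p4@(4,4) -> at (2,3): 0 [-], cum=0
Step 1: p0@(1,4) p1@(3,2) p2@(2,2) p3@(2,1) p4@(3,4) -> at (2,3): 0 [-], cum=0
Step 2: p0@ESC p1@(2,2) p2@(2,3) p3@(2,2) p4@ESC -> at (2,3): 1 [p2], cum=1
Step 3: p0@ESC p1@(2,3) p2@ESC p3@(2,3) p4@ESC -> at (2,3): 2 [p1,p3], cum=3
Step 4: p0@ESC p1@ESC p2@ESC p3@ESC p4@ESC -> at (2,3): 0 [-], cum=3
Total visits = 3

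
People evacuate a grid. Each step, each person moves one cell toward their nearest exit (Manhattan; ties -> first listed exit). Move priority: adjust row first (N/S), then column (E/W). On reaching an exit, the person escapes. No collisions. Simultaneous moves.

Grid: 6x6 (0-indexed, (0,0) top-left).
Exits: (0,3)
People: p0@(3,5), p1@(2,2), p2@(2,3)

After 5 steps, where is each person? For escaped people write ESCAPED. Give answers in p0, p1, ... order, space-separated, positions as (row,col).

Step 1: p0:(3,5)->(2,5) | p1:(2,2)->(1,2) | p2:(2,3)->(1,3)
Step 2: p0:(2,5)->(1,5) | p1:(1,2)->(0,2) | p2:(1,3)->(0,3)->EXIT
Step 3: p0:(1,5)->(0,5) | p1:(0,2)->(0,3)->EXIT | p2:escaped
Step 4: p0:(0,5)->(0,4) | p1:escaped | p2:escaped
Step 5: p0:(0,4)->(0,3)->EXIT | p1:escaped | p2:escaped

ESCAPED ESCAPED ESCAPED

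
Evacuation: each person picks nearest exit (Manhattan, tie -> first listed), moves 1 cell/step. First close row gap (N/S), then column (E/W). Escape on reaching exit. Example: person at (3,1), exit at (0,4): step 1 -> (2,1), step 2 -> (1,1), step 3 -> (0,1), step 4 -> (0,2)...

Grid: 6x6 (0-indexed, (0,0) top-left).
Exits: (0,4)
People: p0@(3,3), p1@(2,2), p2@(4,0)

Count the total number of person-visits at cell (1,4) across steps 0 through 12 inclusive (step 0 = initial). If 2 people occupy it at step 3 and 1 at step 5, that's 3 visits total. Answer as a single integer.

Answer: 0

Derivation:
Step 0: p0@(3,3) p1@(2,2) p2@(4,0) -> at (1,4): 0 [-], cum=0
Step 1: p0@(2,3) p1@(1,2) p2@(3,0) -> at (1,4): 0 [-], cum=0
Step 2: p0@(1,3) p1@(0,2) p2@(2,0) -> at (1,4): 0 [-], cum=0
Step 3: p0@(0,3) p1@(0,3) p2@(1,0) -> at (1,4): 0 [-], cum=0
Step 4: p0@ESC p1@ESC p2@(0,0) -> at (1,4): 0 [-], cum=0
Step 5: p0@ESC p1@ESC p2@(0,1) -> at (1,4): 0 [-], cum=0
Step 6: p0@ESC p1@ESC p2@(0,2) -> at (1,4): 0 [-], cum=0
Step 7: p0@ESC p1@ESC p2@(0,3) -> at (1,4): 0 [-], cum=0
Step 8: p0@ESC p1@ESC p2@ESC -> at (1,4): 0 [-], cum=0
Total visits = 0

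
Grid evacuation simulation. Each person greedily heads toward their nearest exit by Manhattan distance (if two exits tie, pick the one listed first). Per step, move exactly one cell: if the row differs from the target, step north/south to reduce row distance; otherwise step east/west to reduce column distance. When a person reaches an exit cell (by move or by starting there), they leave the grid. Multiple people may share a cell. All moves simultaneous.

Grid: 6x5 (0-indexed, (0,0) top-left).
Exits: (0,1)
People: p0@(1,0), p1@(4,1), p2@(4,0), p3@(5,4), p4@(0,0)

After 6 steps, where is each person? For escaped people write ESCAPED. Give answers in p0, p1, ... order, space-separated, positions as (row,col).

Step 1: p0:(1,0)->(0,0) | p1:(4,1)->(3,1) | p2:(4,0)->(3,0) | p3:(5,4)->(4,4) | p4:(0,0)->(0,1)->EXIT
Step 2: p0:(0,0)->(0,1)->EXIT | p1:(3,1)->(2,1) | p2:(3,0)->(2,0) | p3:(4,4)->(3,4) | p4:escaped
Step 3: p0:escaped | p1:(2,1)->(1,1) | p2:(2,0)->(1,0) | p3:(3,4)->(2,4) | p4:escaped
Step 4: p0:escaped | p1:(1,1)->(0,1)->EXIT | p2:(1,0)->(0,0) | p3:(2,4)->(1,4) | p4:escaped
Step 5: p0:escaped | p1:escaped | p2:(0,0)->(0,1)->EXIT | p3:(1,4)->(0,4) | p4:escaped
Step 6: p0:escaped | p1:escaped | p2:escaped | p3:(0,4)->(0,3) | p4:escaped

ESCAPED ESCAPED ESCAPED (0,3) ESCAPED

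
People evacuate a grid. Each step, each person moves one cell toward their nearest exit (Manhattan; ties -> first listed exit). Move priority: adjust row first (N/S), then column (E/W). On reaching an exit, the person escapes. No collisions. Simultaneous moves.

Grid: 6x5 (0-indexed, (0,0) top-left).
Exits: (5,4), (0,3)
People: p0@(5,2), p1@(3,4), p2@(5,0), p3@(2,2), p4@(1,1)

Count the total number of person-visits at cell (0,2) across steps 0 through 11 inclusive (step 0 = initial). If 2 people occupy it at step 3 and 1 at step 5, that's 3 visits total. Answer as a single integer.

Step 0: p0@(5,2) p1@(3,4) p2@(5,0) p3@(2,2) p4@(1,1) -> at (0,2): 0 [-], cum=0
Step 1: p0@(5,3) p1@(4,4) p2@(5,1) p3@(1,2) p4@(0,1) -> at (0,2): 0 [-], cum=0
Step 2: p0@ESC p1@ESC p2@(5,2) p3@(0,2) p4@(0,2) -> at (0,2): 2 [p3,p4], cum=2
Step 3: p0@ESC p1@ESC p2@(5,3) p3@ESC p4@ESC -> at (0,2): 0 [-], cum=2
Step 4: p0@ESC p1@ESC p2@ESC p3@ESC p4@ESC -> at (0,2): 0 [-], cum=2
Total visits = 2

Answer: 2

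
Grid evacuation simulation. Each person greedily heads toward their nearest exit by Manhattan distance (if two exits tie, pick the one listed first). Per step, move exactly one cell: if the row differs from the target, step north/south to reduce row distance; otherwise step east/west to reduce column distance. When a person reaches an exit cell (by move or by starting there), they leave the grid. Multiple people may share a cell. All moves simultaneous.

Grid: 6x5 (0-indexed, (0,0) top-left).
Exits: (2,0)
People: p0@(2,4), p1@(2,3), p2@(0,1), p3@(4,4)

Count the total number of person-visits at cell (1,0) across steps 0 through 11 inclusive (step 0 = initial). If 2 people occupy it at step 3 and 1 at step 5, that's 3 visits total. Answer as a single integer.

Answer: 0

Derivation:
Step 0: p0@(2,4) p1@(2,3) p2@(0,1) p3@(4,4) -> at (1,0): 0 [-], cum=0
Step 1: p0@(2,3) p1@(2,2) p2@(1,1) p3@(3,4) -> at (1,0): 0 [-], cum=0
Step 2: p0@(2,2) p1@(2,1) p2@(2,1) p3@(2,4) -> at (1,0): 0 [-], cum=0
Step 3: p0@(2,1) p1@ESC p2@ESC p3@(2,3) -> at (1,0): 0 [-], cum=0
Step 4: p0@ESC p1@ESC p2@ESC p3@(2,2) -> at (1,0): 0 [-], cum=0
Step 5: p0@ESC p1@ESC p2@ESC p3@(2,1) -> at (1,0): 0 [-], cum=0
Step 6: p0@ESC p1@ESC p2@ESC p3@ESC -> at (1,0): 0 [-], cum=0
Total visits = 0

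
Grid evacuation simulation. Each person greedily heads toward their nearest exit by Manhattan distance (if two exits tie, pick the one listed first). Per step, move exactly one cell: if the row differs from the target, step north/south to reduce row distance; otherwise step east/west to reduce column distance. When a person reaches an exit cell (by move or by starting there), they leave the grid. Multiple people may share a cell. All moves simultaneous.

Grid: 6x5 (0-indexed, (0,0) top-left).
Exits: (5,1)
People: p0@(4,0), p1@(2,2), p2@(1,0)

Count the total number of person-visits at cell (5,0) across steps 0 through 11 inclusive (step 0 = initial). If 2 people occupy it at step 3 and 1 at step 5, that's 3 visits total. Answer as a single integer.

Step 0: p0@(4,0) p1@(2,2) p2@(1,0) -> at (5,0): 0 [-], cum=0
Step 1: p0@(5,0) p1@(3,2) p2@(2,0) -> at (5,0): 1 [p0], cum=1
Step 2: p0@ESC p1@(4,2) p2@(3,0) -> at (5,0): 0 [-], cum=1
Step 3: p0@ESC p1@(5,2) p2@(4,0) -> at (5,0): 0 [-], cum=1
Step 4: p0@ESC p1@ESC p2@(5,0) -> at (5,0): 1 [p2], cum=2
Step 5: p0@ESC p1@ESC p2@ESC -> at (5,0): 0 [-], cum=2
Total visits = 2

Answer: 2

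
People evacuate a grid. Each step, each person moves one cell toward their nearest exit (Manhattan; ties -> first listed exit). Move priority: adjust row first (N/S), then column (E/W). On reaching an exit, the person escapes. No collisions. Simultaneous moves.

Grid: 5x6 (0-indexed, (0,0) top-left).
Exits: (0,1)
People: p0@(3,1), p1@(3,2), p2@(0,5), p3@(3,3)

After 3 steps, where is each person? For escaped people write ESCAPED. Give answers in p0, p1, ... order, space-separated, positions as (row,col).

Step 1: p0:(3,1)->(2,1) | p1:(3,2)->(2,2) | p2:(0,5)->(0,4) | p3:(3,3)->(2,3)
Step 2: p0:(2,1)->(1,1) | p1:(2,2)->(1,2) | p2:(0,4)->(0,3) | p3:(2,3)->(1,3)
Step 3: p0:(1,1)->(0,1)->EXIT | p1:(1,2)->(0,2) | p2:(0,3)->(0,2) | p3:(1,3)->(0,3)

ESCAPED (0,2) (0,2) (0,3)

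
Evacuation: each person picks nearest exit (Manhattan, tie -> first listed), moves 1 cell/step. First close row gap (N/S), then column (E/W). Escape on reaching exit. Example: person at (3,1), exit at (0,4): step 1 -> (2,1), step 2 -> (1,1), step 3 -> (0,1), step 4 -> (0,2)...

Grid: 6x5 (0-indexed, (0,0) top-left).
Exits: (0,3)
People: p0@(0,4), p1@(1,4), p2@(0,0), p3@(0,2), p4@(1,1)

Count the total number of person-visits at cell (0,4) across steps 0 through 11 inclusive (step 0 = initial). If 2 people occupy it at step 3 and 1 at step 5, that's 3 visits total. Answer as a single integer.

Answer: 2

Derivation:
Step 0: p0@(0,4) p1@(1,4) p2@(0,0) p3@(0,2) p4@(1,1) -> at (0,4): 1 [p0], cum=1
Step 1: p0@ESC p1@(0,4) p2@(0,1) p3@ESC p4@(0,1) -> at (0,4): 1 [p1], cum=2
Step 2: p0@ESC p1@ESC p2@(0,2) p3@ESC p4@(0,2) -> at (0,4): 0 [-], cum=2
Step 3: p0@ESC p1@ESC p2@ESC p3@ESC p4@ESC -> at (0,4): 0 [-], cum=2
Total visits = 2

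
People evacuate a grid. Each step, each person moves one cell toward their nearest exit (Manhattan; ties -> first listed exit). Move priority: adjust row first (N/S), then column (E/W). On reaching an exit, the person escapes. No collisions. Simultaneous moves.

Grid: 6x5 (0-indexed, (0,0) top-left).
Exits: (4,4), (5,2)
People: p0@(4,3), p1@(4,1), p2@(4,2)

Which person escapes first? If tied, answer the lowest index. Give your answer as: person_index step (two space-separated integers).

Step 1: p0:(4,3)->(4,4)->EXIT | p1:(4,1)->(5,1) | p2:(4,2)->(5,2)->EXIT
Step 2: p0:escaped | p1:(5,1)->(5,2)->EXIT | p2:escaped
Exit steps: [1, 2, 1]
First to escape: p0 at step 1

Answer: 0 1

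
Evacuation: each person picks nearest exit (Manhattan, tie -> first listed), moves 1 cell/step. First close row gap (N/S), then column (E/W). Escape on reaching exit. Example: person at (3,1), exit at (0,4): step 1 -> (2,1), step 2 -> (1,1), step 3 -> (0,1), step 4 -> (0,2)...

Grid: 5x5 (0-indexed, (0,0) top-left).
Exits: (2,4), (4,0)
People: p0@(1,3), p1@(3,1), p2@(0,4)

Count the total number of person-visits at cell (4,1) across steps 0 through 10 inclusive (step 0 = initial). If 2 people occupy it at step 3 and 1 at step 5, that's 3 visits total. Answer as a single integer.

Answer: 1

Derivation:
Step 0: p0@(1,3) p1@(3,1) p2@(0,4) -> at (4,1): 0 [-], cum=0
Step 1: p0@(2,3) p1@(4,1) p2@(1,4) -> at (4,1): 1 [p1], cum=1
Step 2: p0@ESC p1@ESC p2@ESC -> at (4,1): 0 [-], cum=1
Total visits = 1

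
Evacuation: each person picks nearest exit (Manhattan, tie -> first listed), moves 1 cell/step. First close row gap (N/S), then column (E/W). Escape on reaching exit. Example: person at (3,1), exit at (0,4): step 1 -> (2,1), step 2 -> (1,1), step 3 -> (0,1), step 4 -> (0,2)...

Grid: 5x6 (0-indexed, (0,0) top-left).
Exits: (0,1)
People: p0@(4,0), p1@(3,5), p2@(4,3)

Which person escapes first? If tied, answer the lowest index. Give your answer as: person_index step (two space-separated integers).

Step 1: p0:(4,0)->(3,0) | p1:(3,5)->(2,5) | p2:(4,3)->(3,3)
Step 2: p0:(3,0)->(2,0) | p1:(2,5)->(1,5) | p2:(3,3)->(2,3)
Step 3: p0:(2,0)->(1,0) | p1:(1,5)->(0,5) | p2:(2,3)->(1,3)
Step 4: p0:(1,0)->(0,0) | p1:(0,5)->(0,4) | p2:(1,3)->(0,3)
Step 5: p0:(0,0)->(0,1)->EXIT | p1:(0,4)->(0,3) | p2:(0,3)->(0,2)
Step 6: p0:escaped | p1:(0,3)->(0,2) | p2:(0,2)->(0,1)->EXIT
Step 7: p0:escaped | p1:(0,2)->(0,1)->EXIT | p2:escaped
Exit steps: [5, 7, 6]
First to escape: p0 at step 5

Answer: 0 5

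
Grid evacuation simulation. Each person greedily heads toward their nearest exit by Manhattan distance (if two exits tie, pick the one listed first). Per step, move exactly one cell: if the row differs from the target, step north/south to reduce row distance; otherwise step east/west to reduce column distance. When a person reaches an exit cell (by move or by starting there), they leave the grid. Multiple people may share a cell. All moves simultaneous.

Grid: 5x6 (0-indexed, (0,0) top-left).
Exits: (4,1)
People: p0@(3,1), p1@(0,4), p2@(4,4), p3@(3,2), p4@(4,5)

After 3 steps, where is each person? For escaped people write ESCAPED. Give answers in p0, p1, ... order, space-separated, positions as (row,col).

Step 1: p0:(3,1)->(4,1)->EXIT | p1:(0,4)->(1,4) | p2:(4,4)->(4,3) | p3:(3,2)->(4,2) | p4:(4,5)->(4,4)
Step 2: p0:escaped | p1:(1,4)->(2,4) | p2:(4,3)->(4,2) | p3:(4,2)->(4,1)->EXIT | p4:(4,4)->(4,3)
Step 3: p0:escaped | p1:(2,4)->(3,4) | p2:(4,2)->(4,1)->EXIT | p3:escaped | p4:(4,3)->(4,2)

ESCAPED (3,4) ESCAPED ESCAPED (4,2)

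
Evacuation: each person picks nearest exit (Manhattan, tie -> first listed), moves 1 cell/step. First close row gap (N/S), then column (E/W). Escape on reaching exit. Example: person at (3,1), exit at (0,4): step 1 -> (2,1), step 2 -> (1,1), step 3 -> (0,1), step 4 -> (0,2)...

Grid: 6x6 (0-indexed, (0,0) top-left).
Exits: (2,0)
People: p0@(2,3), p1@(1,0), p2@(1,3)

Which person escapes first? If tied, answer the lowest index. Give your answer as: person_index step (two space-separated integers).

Step 1: p0:(2,3)->(2,2) | p1:(1,0)->(2,0)->EXIT | p2:(1,3)->(2,3)
Step 2: p0:(2,2)->(2,1) | p1:escaped | p2:(2,3)->(2,2)
Step 3: p0:(2,1)->(2,0)->EXIT | p1:escaped | p2:(2,2)->(2,1)
Step 4: p0:escaped | p1:escaped | p2:(2,1)->(2,0)->EXIT
Exit steps: [3, 1, 4]
First to escape: p1 at step 1

Answer: 1 1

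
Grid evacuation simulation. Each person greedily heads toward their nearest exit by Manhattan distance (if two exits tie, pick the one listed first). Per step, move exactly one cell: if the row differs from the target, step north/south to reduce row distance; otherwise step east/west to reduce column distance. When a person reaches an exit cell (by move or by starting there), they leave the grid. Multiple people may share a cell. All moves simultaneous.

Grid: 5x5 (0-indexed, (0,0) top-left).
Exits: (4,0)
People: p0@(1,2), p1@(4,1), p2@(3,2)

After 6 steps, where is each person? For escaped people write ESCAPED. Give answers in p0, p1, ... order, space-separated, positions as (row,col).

Step 1: p0:(1,2)->(2,2) | p1:(4,1)->(4,0)->EXIT | p2:(3,2)->(4,2)
Step 2: p0:(2,2)->(3,2) | p1:escaped | p2:(4,2)->(4,1)
Step 3: p0:(3,2)->(4,2) | p1:escaped | p2:(4,1)->(4,0)->EXIT
Step 4: p0:(4,2)->(4,1) | p1:escaped | p2:escaped
Step 5: p0:(4,1)->(4,0)->EXIT | p1:escaped | p2:escaped

ESCAPED ESCAPED ESCAPED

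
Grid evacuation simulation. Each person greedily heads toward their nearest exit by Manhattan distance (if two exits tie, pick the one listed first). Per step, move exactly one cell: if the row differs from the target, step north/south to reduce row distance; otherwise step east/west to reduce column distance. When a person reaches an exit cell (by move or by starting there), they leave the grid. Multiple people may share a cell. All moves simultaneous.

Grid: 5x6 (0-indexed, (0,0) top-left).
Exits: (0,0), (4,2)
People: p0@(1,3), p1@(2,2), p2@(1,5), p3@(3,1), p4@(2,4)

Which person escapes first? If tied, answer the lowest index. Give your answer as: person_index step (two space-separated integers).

Step 1: p0:(1,3)->(0,3) | p1:(2,2)->(3,2) | p2:(1,5)->(0,5) | p3:(3,1)->(4,1) | p4:(2,4)->(3,4)
Step 2: p0:(0,3)->(0,2) | p1:(3,2)->(4,2)->EXIT | p2:(0,5)->(0,4) | p3:(4,1)->(4,2)->EXIT | p4:(3,4)->(4,4)
Step 3: p0:(0,2)->(0,1) | p1:escaped | p2:(0,4)->(0,3) | p3:escaped | p4:(4,4)->(4,3)
Step 4: p0:(0,1)->(0,0)->EXIT | p1:escaped | p2:(0,3)->(0,2) | p3:escaped | p4:(4,3)->(4,2)->EXIT
Step 5: p0:escaped | p1:escaped | p2:(0,2)->(0,1) | p3:escaped | p4:escaped
Step 6: p0:escaped | p1:escaped | p2:(0,1)->(0,0)->EXIT | p3:escaped | p4:escaped
Exit steps: [4, 2, 6, 2, 4]
First to escape: p1 at step 2

Answer: 1 2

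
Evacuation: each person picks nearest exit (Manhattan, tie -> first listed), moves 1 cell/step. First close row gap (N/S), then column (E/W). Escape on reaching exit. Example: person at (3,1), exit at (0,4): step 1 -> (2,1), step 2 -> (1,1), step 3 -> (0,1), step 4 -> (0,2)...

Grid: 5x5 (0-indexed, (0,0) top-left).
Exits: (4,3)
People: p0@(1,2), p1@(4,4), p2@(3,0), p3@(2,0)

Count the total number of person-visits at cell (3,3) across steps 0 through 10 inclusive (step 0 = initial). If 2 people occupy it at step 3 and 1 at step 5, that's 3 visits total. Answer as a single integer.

Step 0: p0@(1,2) p1@(4,4) p2@(3,0) p3@(2,0) -> at (3,3): 0 [-], cum=0
Step 1: p0@(2,2) p1@ESC p2@(4,0) p3@(3,0) -> at (3,3): 0 [-], cum=0
Step 2: p0@(3,2) p1@ESC p2@(4,1) p3@(4,0) -> at (3,3): 0 [-], cum=0
Step 3: p0@(4,2) p1@ESC p2@(4,2) p3@(4,1) -> at (3,3): 0 [-], cum=0
Step 4: p0@ESC p1@ESC p2@ESC p3@(4,2) -> at (3,3): 0 [-], cum=0
Step 5: p0@ESC p1@ESC p2@ESC p3@ESC -> at (3,3): 0 [-], cum=0
Total visits = 0

Answer: 0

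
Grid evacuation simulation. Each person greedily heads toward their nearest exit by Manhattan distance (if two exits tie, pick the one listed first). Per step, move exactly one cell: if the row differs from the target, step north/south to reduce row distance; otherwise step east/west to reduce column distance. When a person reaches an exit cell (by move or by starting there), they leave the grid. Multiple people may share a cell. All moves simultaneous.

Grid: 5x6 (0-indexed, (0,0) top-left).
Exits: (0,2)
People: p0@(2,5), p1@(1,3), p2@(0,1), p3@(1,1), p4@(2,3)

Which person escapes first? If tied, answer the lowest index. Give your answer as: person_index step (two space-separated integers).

Step 1: p0:(2,5)->(1,5) | p1:(1,3)->(0,3) | p2:(0,1)->(0,2)->EXIT | p3:(1,1)->(0,1) | p4:(2,3)->(1,3)
Step 2: p0:(1,5)->(0,5) | p1:(0,3)->(0,2)->EXIT | p2:escaped | p3:(0,1)->(0,2)->EXIT | p4:(1,3)->(0,3)
Step 3: p0:(0,5)->(0,4) | p1:escaped | p2:escaped | p3:escaped | p4:(0,3)->(0,2)->EXIT
Step 4: p0:(0,4)->(0,3) | p1:escaped | p2:escaped | p3:escaped | p4:escaped
Step 5: p0:(0,3)->(0,2)->EXIT | p1:escaped | p2:escaped | p3:escaped | p4:escaped
Exit steps: [5, 2, 1, 2, 3]
First to escape: p2 at step 1

Answer: 2 1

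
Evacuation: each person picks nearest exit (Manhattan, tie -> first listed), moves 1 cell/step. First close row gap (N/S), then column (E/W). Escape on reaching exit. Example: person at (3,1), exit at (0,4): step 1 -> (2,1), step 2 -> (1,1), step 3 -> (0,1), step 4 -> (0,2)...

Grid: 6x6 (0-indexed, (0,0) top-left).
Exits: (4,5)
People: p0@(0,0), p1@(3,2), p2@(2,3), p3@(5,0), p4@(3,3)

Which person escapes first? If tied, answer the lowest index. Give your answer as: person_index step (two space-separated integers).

Step 1: p0:(0,0)->(1,0) | p1:(3,2)->(4,2) | p2:(2,3)->(3,3) | p3:(5,0)->(4,0) | p4:(3,3)->(4,3)
Step 2: p0:(1,0)->(2,0) | p1:(4,2)->(4,3) | p2:(3,3)->(4,3) | p3:(4,0)->(4,1) | p4:(4,3)->(4,4)
Step 3: p0:(2,0)->(3,0) | p1:(4,3)->(4,4) | p2:(4,3)->(4,4) | p3:(4,1)->(4,2) | p4:(4,4)->(4,5)->EXIT
Step 4: p0:(3,0)->(4,0) | p1:(4,4)->(4,5)->EXIT | p2:(4,4)->(4,5)->EXIT | p3:(4,2)->(4,3) | p4:escaped
Step 5: p0:(4,0)->(4,1) | p1:escaped | p2:escaped | p3:(4,3)->(4,4) | p4:escaped
Step 6: p0:(4,1)->(4,2) | p1:escaped | p2:escaped | p3:(4,4)->(4,5)->EXIT | p4:escaped
Step 7: p0:(4,2)->(4,3) | p1:escaped | p2:escaped | p3:escaped | p4:escaped
Step 8: p0:(4,3)->(4,4) | p1:escaped | p2:escaped | p3:escaped | p4:escaped
Step 9: p0:(4,4)->(4,5)->EXIT | p1:escaped | p2:escaped | p3:escaped | p4:escaped
Exit steps: [9, 4, 4, 6, 3]
First to escape: p4 at step 3

Answer: 4 3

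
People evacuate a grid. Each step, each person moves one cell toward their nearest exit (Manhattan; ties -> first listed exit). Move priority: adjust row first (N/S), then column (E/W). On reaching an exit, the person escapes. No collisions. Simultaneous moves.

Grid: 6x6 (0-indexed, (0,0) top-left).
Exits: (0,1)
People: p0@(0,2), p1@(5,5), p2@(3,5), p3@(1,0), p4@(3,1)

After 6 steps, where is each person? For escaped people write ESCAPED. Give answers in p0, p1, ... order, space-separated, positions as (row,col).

Step 1: p0:(0,2)->(0,1)->EXIT | p1:(5,5)->(4,5) | p2:(3,5)->(2,5) | p3:(1,0)->(0,0) | p4:(3,1)->(2,1)
Step 2: p0:escaped | p1:(4,5)->(3,5) | p2:(2,5)->(1,5) | p3:(0,0)->(0,1)->EXIT | p4:(2,1)->(1,1)
Step 3: p0:escaped | p1:(3,5)->(2,5) | p2:(1,5)->(0,5) | p3:escaped | p4:(1,1)->(0,1)->EXIT
Step 4: p0:escaped | p1:(2,5)->(1,5) | p2:(0,5)->(0,4) | p3:escaped | p4:escaped
Step 5: p0:escaped | p1:(1,5)->(0,5) | p2:(0,4)->(0,3) | p3:escaped | p4:escaped
Step 6: p0:escaped | p1:(0,5)->(0,4) | p2:(0,3)->(0,2) | p3:escaped | p4:escaped

ESCAPED (0,4) (0,2) ESCAPED ESCAPED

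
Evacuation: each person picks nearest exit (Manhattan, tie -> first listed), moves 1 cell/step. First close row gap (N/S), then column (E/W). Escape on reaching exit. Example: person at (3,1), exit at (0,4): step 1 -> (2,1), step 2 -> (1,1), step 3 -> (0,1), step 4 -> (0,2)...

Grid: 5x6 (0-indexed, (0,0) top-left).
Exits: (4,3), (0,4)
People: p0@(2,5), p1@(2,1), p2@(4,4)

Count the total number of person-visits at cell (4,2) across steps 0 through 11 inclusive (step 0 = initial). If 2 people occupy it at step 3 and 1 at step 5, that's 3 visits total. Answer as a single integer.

Step 0: p0@(2,5) p1@(2,1) p2@(4,4) -> at (4,2): 0 [-], cum=0
Step 1: p0@(1,5) p1@(3,1) p2@ESC -> at (4,2): 0 [-], cum=0
Step 2: p0@(0,5) p1@(4,1) p2@ESC -> at (4,2): 0 [-], cum=0
Step 3: p0@ESC p1@(4,2) p2@ESC -> at (4,2): 1 [p1], cum=1
Step 4: p0@ESC p1@ESC p2@ESC -> at (4,2): 0 [-], cum=1
Total visits = 1

Answer: 1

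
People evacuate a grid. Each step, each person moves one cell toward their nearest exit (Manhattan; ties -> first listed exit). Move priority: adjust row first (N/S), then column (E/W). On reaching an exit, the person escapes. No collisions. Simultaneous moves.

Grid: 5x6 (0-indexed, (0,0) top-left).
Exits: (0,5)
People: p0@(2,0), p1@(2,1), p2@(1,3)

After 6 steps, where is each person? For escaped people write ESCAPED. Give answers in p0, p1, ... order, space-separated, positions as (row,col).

Step 1: p0:(2,0)->(1,0) | p1:(2,1)->(1,1) | p2:(1,3)->(0,3)
Step 2: p0:(1,0)->(0,0) | p1:(1,1)->(0,1) | p2:(0,3)->(0,4)
Step 3: p0:(0,0)->(0,1) | p1:(0,1)->(0,2) | p2:(0,4)->(0,5)->EXIT
Step 4: p0:(0,1)->(0,2) | p1:(0,2)->(0,3) | p2:escaped
Step 5: p0:(0,2)->(0,3) | p1:(0,3)->(0,4) | p2:escaped
Step 6: p0:(0,3)->(0,4) | p1:(0,4)->(0,5)->EXIT | p2:escaped

(0,4) ESCAPED ESCAPED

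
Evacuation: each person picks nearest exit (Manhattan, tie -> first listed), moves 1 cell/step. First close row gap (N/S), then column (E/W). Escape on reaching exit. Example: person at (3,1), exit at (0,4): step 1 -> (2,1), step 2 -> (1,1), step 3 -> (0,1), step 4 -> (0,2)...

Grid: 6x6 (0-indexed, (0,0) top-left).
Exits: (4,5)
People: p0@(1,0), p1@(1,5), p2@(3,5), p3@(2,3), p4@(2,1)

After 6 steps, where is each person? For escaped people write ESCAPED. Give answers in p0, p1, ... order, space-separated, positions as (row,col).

Step 1: p0:(1,0)->(2,0) | p1:(1,5)->(2,5) | p2:(3,5)->(4,5)->EXIT | p3:(2,3)->(3,3) | p4:(2,1)->(3,1)
Step 2: p0:(2,0)->(3,0) | p1:(2,5)->(3,5) | p2:escaped | p3:(3,3)->(4,3) | p4:(3,1)->(4,1)
Step 3: p0:(3,0)->(4,0) | p1:(3,5)->(4,5)->EXIT | p2:escaped | p3:(4,3)->(4,4) | p4:(4,1)->(4,2)
Step 4: p0:(4,0)->(4,1) | p1:escaped | p2:escaped | p3:(4,4)->(4,5)->EXIT | p4:(4,2)->(4,3)
Step 5: p0:(4,1)->(4,2) | p1:escaped | p2:escaped | p3:escaped | p4:(4,3)->(4,4)
Step 6: p0:(4,2)->(4,3) | p1:escaped | p2:escaped | p3:escaped | p4:(4,4)->(4,5)->EXIT

(4,3) ESCAPED ESCAPED ESCAPED ESCAPED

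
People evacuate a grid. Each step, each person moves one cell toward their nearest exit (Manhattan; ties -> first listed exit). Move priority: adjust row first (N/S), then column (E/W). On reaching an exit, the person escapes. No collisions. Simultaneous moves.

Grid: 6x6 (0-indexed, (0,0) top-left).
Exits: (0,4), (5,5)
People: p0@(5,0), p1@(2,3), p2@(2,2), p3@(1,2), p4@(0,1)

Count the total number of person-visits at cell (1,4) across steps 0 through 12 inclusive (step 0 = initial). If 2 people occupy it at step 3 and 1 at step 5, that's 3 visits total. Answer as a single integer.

Step 0: p0@(5,0) p1@(2,3) p2@(2,2) p3@(1,2) p4@(0,1) -> at (1,4): 0 [-], cum=0
Step 1: p0@(5,1) p1@(1,3) p2@(1,2) p3@(0,2) p4@(0,2) -> at (1,4): 0 [-], cum=0
Step 2: p0@(5,2) p1@(0,3) p2@(0,2) p3@(0,3) p4@(0,3) -> at (1,4): 0 [-], cum=0
Step 3: p0@(5,3) p1@ESC p2@(0,3) p3@ESC p4@ESC -> at (1,4): 0 [-], cum=0
Step 4: p0@(5,4) p1@ESC p2@ESC p3@ESC p4@ESC -> at (1,4): 0 [-], cum=0
Step 5: p0@ESC p1@ESC p2@ESC p3@ESC p4@ESC -> at (1,4): 0 [-], cum=0
Total visits = 0

Answer: 0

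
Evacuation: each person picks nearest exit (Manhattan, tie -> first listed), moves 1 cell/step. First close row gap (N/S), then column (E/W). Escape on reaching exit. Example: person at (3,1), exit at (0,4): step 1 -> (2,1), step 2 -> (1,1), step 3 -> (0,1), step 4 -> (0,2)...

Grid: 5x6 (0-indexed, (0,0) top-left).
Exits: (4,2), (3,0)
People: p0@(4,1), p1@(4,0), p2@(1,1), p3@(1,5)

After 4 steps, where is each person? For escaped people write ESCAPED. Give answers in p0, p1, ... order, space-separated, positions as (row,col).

Step 1: p0:(4,1)->(4,2)->EXIT | p1:(4,0)->(3,0)->EXIT | p2:(1,1)->(2,1) | p3:(1,5)->(2,5)
Step 2: p0:escaped | p1:escaped | p2:(2,1)->(3,1) | p3:(2,5)->(3,5)
Step 3: p0:escaped | p1:escaped | p2:(3,1)->(3,0)->EXIT | p3:(3,5)->(4,5)
Step 4: p0:escaped | p1:escaped | p2:escaped | p3:(4,5)->(4,4)

ESCAPED ESCAPED ESCAPED (4,4)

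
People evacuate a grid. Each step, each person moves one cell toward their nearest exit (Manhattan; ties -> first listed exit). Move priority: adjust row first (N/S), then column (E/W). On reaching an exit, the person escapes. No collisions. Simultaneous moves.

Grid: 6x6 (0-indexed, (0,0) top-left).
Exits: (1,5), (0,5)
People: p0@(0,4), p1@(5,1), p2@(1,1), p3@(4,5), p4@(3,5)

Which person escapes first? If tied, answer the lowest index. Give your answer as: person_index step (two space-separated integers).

Step 1: p0:(0,4)->(0,5)->EXIT | p1:(5,1)->(4,1) | p2:(1,1)->(1,2) | p3:(4,5)->(3,5) | p4:(3,5)->(2,5)
Step 2: p0:escaped | p1:(4,1)->(3,1) | p2:(1,2)->(1,3) | p3:(3,5)->(2,5) | p4:(2,5)->(1,5)->EXIT
Step 3: p0:escaped | p1:(3,1)->(2,1) | p2:(1,3)->(1,4) | p3:(2,5)->(1,5)->EXIT | p4:escaped
Step 4: p0:escaped | p1:(2,1)->(1,1) | p2:(1,4)->(1,5)->EXIT | p3:escaped | p4:escaped
Step 5: p0:escaped | p1:(1,1)->(1,2) | p2:escaped | p3:escaped | p4:escaped
Step 6: p0:escaped | p1:(1,2)->(1,3) | p2:escaped | p3:escaped | p4:escaped
Step 7: p0:escaped | p1:(1,3)->(1,4) | p2:escaped | p3:escaped | p4:escaped
Step 8: p0:escaped | p1:(1,4)->(1,5)->EXIT | p2:escaped | p3:escaped | p4:escaped
Exit steps: [1, 8, 4, 3, 2]
First to escape: p0 at step 1

Answer: 0 1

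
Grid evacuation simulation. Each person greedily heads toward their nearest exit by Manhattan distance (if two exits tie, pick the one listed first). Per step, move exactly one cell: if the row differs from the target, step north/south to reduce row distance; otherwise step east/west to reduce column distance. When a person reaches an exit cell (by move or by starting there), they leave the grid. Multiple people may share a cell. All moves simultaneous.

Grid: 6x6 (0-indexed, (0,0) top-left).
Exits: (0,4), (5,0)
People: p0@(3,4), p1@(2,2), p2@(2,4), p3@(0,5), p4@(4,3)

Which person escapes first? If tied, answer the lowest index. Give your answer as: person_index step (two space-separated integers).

Answer: 3 1

Derivation:
Step 1: p0:(3,4)->(2,4) | p1:(2,2)->(1,2) | p2:(2,4)->(1,4) | p3:(0,5)->(0,4)->EXIT | p4:(4,3)->(5,3)
Step 2: p0:(2,4)->(1,4) | p1:(1,2)->(0,2) | p2:(1,4)->(0,4)->EXIT | p3:escaped | p4:(5,3)->(5,2)
Step 3: p0:(1,4)->(0,4)->EXIT | p1:(0,2)->(0,3) | p2:escaped | p3:escaped | p4:(5,2)->(5,1)
Step 4: p0:escaped | p1:(0,3)->(0,4)->EXIT | p2:escaped | p3:escaped | p4:(5,1)->(5,0)->EXIT
Exit steps: [3, 4, 2, 1, 4]
First to escape: p3 at step 1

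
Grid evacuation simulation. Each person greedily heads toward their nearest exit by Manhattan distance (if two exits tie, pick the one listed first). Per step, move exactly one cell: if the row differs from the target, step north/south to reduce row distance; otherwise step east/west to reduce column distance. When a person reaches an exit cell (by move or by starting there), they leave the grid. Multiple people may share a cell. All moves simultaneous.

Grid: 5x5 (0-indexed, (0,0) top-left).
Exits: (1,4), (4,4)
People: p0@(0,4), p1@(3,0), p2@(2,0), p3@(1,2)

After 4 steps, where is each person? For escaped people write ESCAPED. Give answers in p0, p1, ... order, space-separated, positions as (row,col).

Step 1: p0:(0,4)->(1,4)->EXIT | p1:(3,0)->(4,0) | p2:(2,0)->(1,0) | p3:(1,2)->(1,3)
Step 2: p0:escaped | p1:(4,0)->(4,1) | p2:(1,0)->(1,1) | p3:(1,3)->(1,4)->EXIT
Step 3: p0:escaped | p1:(4,1)->(4,2) | p2:(1,1)->(1,2) | p3:escaped
Step 4: p0:escaped | p1:(4,2)->(4,3) | p2:(1,2)->(1,3) | p3:escaped

ESCAPED (4,3) (1,3) ESCAPED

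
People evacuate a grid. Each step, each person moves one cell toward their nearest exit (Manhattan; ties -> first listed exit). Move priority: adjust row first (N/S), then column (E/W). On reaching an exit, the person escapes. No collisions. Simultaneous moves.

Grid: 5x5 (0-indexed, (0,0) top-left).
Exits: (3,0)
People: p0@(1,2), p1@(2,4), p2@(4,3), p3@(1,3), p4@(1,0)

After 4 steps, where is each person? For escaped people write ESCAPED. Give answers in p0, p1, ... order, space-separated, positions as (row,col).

Step 1: p0:(1,2)->(2,2) | p1:(2,4)->(3,4) | p2:(4,3)->(3,3) | p3:(1,3)->(2,3) | p4:(1,0)->(2,0)
Step 2: p0:(2,2)->(3,2) | p1:(3,4)->(3,3) | p2:(3,3)->(3,2) | p3:(2,3)->(3,3) | p4:(2,0)->(3,0)->EXIT
Step 3: p0:(3,2)->(3,1) | p1:(3,3)->(3,2) | p2:(3,2)->(3,1) | p3:(3,3)->(3,2) | p4:escaped
Step 4: p0:(3,1)->(3,0)->EXIT | p1:(3,2)->(3,1) | p2:(3,1)->(3,0)->EXIT | p3:(3,2)->(3,1) | p4:escaped

ESCAPED (3,1) ESCAPED (3,1) ESCAPED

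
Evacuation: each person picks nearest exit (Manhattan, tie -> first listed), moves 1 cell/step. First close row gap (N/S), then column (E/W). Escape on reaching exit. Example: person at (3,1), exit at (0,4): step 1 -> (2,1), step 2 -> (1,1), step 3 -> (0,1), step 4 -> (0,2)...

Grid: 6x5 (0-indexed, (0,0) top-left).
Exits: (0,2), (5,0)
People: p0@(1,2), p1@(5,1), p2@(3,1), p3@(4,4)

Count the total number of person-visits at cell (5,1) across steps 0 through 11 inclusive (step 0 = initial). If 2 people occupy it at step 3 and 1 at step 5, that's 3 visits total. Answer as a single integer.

Answer: 3

Derivation:
Step 0: p0@(1,2) p1@(5,1) p2@(3,1) p3@(4,4) -> at (5,1): 1 [p1], cum=1
Step 1: p0@ESC p1@ESC p2@(4,1) p3@(5,4) -> at (5,1): 0 [-], cum=1
Step 2: p0@ESC p1@ESC p2@(5,1) p3@(5,3) -> at (5,1): 1 [p2], cum=2
Step 3: p0@ESC p1@ESC p2@ESC p3@(5,2) -> at (5,1): 0 [-], cum=2
Step 4: p0@ESC p1@ESC p2@ESC p3@(5,1) -> at (5,1): 1 [p3], cum=3
Step 5: p0@ESC p1@ESC p2@ESC p3@ESC -> at (5,1): 0 [-], cum=3
Total visits = 3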